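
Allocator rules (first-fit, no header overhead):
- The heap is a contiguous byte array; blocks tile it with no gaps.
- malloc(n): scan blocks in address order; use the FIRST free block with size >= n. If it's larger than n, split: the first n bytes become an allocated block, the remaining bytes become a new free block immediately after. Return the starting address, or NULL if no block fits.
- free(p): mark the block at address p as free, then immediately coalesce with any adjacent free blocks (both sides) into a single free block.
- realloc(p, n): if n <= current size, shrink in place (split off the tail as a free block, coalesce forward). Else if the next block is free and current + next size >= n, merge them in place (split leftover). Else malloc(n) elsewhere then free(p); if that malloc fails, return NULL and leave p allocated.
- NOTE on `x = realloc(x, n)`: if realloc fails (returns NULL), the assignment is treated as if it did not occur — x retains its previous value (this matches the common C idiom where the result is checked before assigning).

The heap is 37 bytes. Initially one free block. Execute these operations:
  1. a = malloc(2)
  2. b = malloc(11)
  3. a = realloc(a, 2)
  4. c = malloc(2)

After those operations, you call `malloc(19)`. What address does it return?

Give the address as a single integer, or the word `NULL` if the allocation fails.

Op 1: a = malloc(2) -> a = 0; heap: [0-1 ALLOC][2-36 FREE]
Op 2: b = malloc(11) -> b = 2; heap: [0-1 ALLOC][2-12 ALLOC][13-36 FREE]
Op 3: a = realloc(a, 2) -> a = 0; heap: [0-1 ALLOC][2-12 ALLOC][13-36 FREE]
Op 4: c = malloc(2) -> c = 13; heap: [0-1 ALLOC][2-12 ALLOC][13-14 ALLOC][15-36 FREE]
malloc(19): first-fit scan over [0-1 ALLOC][2-12 ALLOC][13-14 ALLOC][15-36 FREE] -> 15

Answer: 15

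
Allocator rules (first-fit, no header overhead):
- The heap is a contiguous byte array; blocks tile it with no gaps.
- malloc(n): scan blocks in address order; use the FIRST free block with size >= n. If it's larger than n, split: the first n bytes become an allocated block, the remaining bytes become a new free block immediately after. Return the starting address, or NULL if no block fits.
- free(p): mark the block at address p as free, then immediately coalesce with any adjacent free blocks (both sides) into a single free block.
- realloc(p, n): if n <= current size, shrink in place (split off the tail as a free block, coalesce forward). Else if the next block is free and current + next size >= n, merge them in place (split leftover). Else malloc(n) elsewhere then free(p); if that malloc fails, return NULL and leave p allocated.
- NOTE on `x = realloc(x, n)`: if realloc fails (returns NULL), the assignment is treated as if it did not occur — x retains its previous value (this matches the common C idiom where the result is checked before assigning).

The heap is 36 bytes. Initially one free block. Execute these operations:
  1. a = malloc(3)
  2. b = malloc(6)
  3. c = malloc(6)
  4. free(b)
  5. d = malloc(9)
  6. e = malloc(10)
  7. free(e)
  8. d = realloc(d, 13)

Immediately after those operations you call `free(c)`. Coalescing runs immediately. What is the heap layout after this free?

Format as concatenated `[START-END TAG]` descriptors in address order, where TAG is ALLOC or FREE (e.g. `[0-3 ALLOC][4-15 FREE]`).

Op 1: a = malloc(3) -> a = 0; heap: [0-2 ALLOC][3-35 FREE]
Op 2: b = malloc(6) -> b = 3; heap: [0-2 ALLOC][3-8 ALLOC][9-35 FREE]
Op 3: c = malloc(6) -> c = 9; heap: [0-2 ALLOC][3-8 ALLOC][9-14 ALLOC][15-35 FREE]
Op 4: free(b) -> (freed b); heap: [0-2 ALLOC][3-8 FREE][9-14 ALLOC][15-35 FREE]
Op 5: d = malloc(9) -> d = 15; heap: [0-2 ALLOC][3-8 FREE][9-14 ALLOC][15-23 ALLOC][24-35 FREE]
Op 6: e = malloc(10) -> e = 24; heap: [0-2 ALLOC][3-8 FREE][9-14 ALLOC][15-23 ALLOC][24-33 ALLOC][34-35 FREE]
Op 7: free(e) -> (freed e); heap: [0-2 ALLOC][3-8 FREE][9-14 ALLOC][15-23 ALLOC][24-35 FREE]
Op 8: d = realloc(d, 13) -> d = 15; heap: [0-2 ALLOC][3-8 FREE][9-14 ALLOC][15-27 ALLOC][28-35 FREE]
free(c): c = 9 -> block [9-14 ALLOC]; mark free, coalesce with adjacent free neighbors -> [0-2 ALLOC][3-14 FREE][15-27 ALLOC][28-35 FREE]

Answer: [0-2 ALLOC][3-14 FREE][15-27 ALLOC][28-35 FREE]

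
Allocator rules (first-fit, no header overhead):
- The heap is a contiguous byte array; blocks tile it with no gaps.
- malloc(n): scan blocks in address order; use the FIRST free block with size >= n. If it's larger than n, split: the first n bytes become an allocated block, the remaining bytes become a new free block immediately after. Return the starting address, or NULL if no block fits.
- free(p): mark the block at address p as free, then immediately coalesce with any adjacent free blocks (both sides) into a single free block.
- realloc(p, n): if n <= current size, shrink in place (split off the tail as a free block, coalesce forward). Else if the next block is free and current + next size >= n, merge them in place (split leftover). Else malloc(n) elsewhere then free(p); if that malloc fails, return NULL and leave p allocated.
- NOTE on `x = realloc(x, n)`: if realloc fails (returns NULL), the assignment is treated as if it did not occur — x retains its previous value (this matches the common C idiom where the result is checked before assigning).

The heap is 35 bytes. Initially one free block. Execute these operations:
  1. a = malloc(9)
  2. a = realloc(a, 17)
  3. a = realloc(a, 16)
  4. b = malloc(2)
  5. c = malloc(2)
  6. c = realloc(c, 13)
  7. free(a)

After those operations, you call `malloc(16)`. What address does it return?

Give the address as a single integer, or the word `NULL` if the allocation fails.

Op 1: a = malloc(9) -> a = 0; heap: [0-8 ALLOC][9-34 FREE]
Op 2: a = realloc(a, 17) -> a = 0; heap: [0-16 ALLOC][17-34 FREE]
Op 3: a = realloc(a, 16) -> a = 0; heap: [0-15 ALLOC][16-34 FREE]
Op 4: b = malloc(2) -> b = 16; heap: [0-15 ALLOC][16-17 ALLOC][18-34 FREE]
Op 5: c = malloc(2) -> c = 18; heap: [0-15 ALLOC][16-17 ALLOC][18-19 ALLOC][20-34 FREE]
Op 6: c = realloc(c, 13) -> c = 18; heap: [0-15 ALLOC][16-17 ALLOC][18-30 ALLOC][31-34 FREE]
Op 7: free(a) -> (freed a); heap: [0-15 FREE][16-17 ALLOC][18-30 ALLOC][31-34 FREE]
malloc(16): first-fit scan over [0-15 FREE][16-17 ALLOC][18-30 ALLOC][31-34 FREE] -> 0

Answer: 0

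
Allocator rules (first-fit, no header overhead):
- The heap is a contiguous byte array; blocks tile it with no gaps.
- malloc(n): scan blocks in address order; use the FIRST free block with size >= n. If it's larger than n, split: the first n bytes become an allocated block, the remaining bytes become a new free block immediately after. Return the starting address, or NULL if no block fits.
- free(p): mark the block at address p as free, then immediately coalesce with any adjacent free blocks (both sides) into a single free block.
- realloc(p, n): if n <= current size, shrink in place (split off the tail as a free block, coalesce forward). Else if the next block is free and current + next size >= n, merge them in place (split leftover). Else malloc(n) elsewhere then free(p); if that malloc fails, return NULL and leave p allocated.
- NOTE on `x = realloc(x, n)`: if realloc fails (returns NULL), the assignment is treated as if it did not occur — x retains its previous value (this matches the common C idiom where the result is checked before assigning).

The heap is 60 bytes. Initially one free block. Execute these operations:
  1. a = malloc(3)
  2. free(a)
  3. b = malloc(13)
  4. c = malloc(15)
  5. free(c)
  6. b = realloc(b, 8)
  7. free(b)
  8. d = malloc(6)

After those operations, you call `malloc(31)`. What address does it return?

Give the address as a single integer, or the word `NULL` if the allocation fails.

Answer: 6

Derivation:
Op 1: a = malloc(3) -> a = 0; heap: [0-2 ALLOC][3-59 FREE]
Op 2: free(a) -> (freed a); heap: [0-59 FREE]
Op 3: b = malloc(13) -> b = 0; heap: [0-12 ALLOC][13-59 FREE]
Op 4: c = malloc(15) -> c = 13; heap: [0-12 ALLOC][13-27 ALLOC][28-59 FREE]
Op 5: free(c) -> (freed c); heap: [0-12 ALLOC][13-59 FREE]
Op 6: b = realloc(b, 8) -> b = 0; heap: [0-7 ALLOC][8-59 FREE]
Op 7: free(b) -> (freed b); heap: [0-59 FREE]
Op 8: d = malloc(6) -> d = 0; heap: [0-5 ALLOC][6-59 FREE]
malloc(31): first-fit scan over [0-5 ALLOC][6-59 FREE] -> 6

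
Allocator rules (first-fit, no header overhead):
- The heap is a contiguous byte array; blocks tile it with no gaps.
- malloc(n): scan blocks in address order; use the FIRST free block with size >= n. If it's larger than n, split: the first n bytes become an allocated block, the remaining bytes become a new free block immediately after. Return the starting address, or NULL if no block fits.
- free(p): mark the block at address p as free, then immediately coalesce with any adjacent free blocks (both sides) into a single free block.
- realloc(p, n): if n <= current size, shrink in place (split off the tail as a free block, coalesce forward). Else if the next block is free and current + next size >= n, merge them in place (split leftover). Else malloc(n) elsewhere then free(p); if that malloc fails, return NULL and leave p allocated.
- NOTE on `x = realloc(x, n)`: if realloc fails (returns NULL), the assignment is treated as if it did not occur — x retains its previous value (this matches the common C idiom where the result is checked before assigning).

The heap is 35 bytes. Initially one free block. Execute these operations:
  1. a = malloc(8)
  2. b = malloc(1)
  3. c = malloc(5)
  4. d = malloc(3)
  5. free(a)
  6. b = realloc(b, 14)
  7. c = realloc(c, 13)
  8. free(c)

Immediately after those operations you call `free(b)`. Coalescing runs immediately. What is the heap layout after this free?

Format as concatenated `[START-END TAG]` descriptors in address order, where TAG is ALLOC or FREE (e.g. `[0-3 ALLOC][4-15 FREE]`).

Op 1: a = malloc(8) -> a = 0; heap: [0-7 ALLOC][8-34 FREE]
Op 2: b = malloc(1) -> b = 8; heap: [0-7 ALLOC][8-8 ALLOC][9-34 FREE]
Op 3: c = malloc(5) -> c = 9; heap: [0-7 ALLOC][8-8 ALLOC][9-13 ALLOC][14-34 FREE]
Op 4: d = malloc(3) -> d = 14; heap: [0-7 ALLOC][8-8 ALLOC][9-13 ALLOC][14-16 ALLOC][17-34 FREE]
Op 5: free(a) -> (freed a); heap: [0-7 FREE][8-8 ALLOC][9-13 ALLOC][14-16 ALLOC][17-34 FREE]
Op 6: b = realloc(b, 14) -> b = 17; heap: [0-8 FREE][9-13 ALLOC][14-16 ALLOC][17-30 ALLOC][31-34 FREE]
Op 7: c = realloc(c, 13) -> NULL (c unchanged); heap: [0-8 FREE][9-13 ALLOC][14-16 ALLOC][17-30 ALLOC][31-34 FREE]
Op 8: free(c) -> (freed c); heap: [0-13 FREE][14-16 ALLOC][17-30 ALLOC][31-34 FREE]
free(b): b = 17 -> block [17-30 ALLOC]; mark free, coalesce with adjacent free neighbors -> [0-13 FREE][14-16 ALLOC][17-34 FREE]

Answer: [0-13 FREE][14-16 ALLOC][17-34 FREE]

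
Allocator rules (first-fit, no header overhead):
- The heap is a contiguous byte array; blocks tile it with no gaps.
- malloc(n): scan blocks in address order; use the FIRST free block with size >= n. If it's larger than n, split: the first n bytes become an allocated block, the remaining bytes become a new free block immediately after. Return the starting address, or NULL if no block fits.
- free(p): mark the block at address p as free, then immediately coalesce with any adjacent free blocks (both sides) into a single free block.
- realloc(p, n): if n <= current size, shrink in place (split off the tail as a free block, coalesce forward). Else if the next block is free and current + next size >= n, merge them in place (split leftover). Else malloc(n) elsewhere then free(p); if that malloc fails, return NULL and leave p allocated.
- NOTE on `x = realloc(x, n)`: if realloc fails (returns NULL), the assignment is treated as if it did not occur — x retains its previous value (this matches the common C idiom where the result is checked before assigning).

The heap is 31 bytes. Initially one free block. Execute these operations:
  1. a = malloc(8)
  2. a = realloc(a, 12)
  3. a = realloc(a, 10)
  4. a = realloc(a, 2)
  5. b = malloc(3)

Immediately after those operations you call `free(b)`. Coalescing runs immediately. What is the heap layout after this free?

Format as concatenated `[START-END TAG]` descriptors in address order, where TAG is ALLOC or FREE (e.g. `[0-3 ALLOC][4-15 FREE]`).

Answer: [0-1 ALLOC][2-30 FREE]

Derivation:
Op 1: a = malloc(8) -> a = 0; heap: [0-7 ALLOC][8-30 FREE]
Op 2: a = realloc(a, 12) -> a = 0; heap: [0-11 ALLOC][12-30 FREE]
Op 3: a = realloc(a, 10) -> a = 0; heap: [0-9 ALLOC][10-30 FREE]
Op 4: a = realloc(a, 2) -> a = 0; heap: [0-1 ALLOC][2-30 FREE]
Op 5: b = malloc(3) -> b = 2; heap: [0-1 ALLOC][2-4 ALLOC][5-30 FREE]
free(b): b = 2 -> block [2-4 ALLOC]; mark free, coalesce with adjacent free neighbors -> [0-1 ALLOC][2-30 FREE]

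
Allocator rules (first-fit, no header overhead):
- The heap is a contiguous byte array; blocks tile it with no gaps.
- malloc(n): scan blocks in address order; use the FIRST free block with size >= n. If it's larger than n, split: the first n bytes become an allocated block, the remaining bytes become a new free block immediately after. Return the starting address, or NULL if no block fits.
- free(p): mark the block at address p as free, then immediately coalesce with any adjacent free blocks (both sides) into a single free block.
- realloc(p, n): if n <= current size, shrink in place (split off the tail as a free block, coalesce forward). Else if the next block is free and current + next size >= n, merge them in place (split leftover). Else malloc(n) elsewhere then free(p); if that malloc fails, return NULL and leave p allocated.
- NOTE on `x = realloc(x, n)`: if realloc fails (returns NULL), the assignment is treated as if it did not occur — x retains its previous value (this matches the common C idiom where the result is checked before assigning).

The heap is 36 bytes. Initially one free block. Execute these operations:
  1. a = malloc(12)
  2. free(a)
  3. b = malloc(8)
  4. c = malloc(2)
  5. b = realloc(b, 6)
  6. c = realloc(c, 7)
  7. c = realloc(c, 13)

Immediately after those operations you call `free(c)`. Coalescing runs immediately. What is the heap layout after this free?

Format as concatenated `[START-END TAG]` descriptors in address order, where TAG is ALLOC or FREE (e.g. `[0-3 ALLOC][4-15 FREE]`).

Answer: [0-5 ALLOC][6-35 FREE]

Derivation:
Op 1: a = malloc(12) -> a = 0; heap: [0-11 ALLOC][12-35 FREE]
Op 2: free(a) -> (freed a); heap: [0-35 FREE]
Op 3: b = malloc(8) -> b = 0; heap: [0-7 ALLOC][8-35 FREE]
Op 4: c = malloc(2) -> c = 8; heap: [0-7 ALLOC][8-9 ALLOC][10-35 FREE]
Op 5: b = realloc(b, 6) -> b = 0; heap: [0-5 ALLOC][6-7 FREE][8-9 ALLOC][10-35 FREE]
Op 6: c = realloc(c, 7) -> c = 8; heap: [0-5 ALLOC][6-7 FREE][8-14 ALLOC][15-35 FREE]
Op 7: c = realloc(c, 13) -> c = 8; heap: [0-5 ALLOC][6-7 FREE][8-20 ALLOC][21-35 FREE]
free(c): c = 8 -> block [8-20 ALLOC]; mark free, coalesce with adjacent free neighbors -> [0-5 ALLOC][6-35 FREE]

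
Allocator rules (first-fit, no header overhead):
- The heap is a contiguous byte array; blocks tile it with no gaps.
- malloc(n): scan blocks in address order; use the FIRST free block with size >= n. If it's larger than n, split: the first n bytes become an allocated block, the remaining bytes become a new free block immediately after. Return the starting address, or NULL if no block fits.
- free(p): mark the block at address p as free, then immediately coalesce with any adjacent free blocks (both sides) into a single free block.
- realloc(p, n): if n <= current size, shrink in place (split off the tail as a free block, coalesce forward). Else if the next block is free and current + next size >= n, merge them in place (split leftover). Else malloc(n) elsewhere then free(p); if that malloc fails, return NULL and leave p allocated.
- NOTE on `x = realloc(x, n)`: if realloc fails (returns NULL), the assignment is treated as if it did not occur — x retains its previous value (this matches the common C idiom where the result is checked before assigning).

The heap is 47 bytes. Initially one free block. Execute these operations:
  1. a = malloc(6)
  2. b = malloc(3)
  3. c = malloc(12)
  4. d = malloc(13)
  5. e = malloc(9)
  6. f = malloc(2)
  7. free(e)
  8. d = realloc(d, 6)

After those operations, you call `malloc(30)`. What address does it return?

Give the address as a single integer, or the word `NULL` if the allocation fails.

Answer: NULL

Derivation:
Op 1: a = malloc(6) -> a = 0; heap: [0-5 ALLOC][6-46 FREE]
Op 2: b = malloc(3) -> b = 6; heap: [0-5 ALLOC][6-8 ALLOC][9-46 FREE]
Op 3: c = malloc(12) -> c = 9; heap: [0-5 ALLOC][6-8 ALLOC][9-20 ALLOC][21-46 FREE]
Op 4: d = malloc(13) -> d = 21; heap: [0-5 ALLOC][6-8 ALLOC][9-20 ALLOC][21-33 ALLOC][34-46 FREE]
Op 5: e = malloc(9) -> e = 34; heap: [0-5 ALLOC][6-8 ALLOC][9-20 ALLOC][21-33 ALLOC][34-42 ALLOC][43-46 FREE]
Op 6: f = malloc(2) -> f = 43; heap: [0-5 ALLOC][6-8 ALLOC][9-20 ALLOC][21-33 ALLOC][34-42 ALLOC][43-44 ALLOC][45-46 FREE]
Op 7: free(e) -> (freed e); heap: [0-5 ALLOC][6-8 ALLOC][9-20 ALLOC][21-33 ALLOC][34-42 FREE][43-44 ALLOC][45-46 FREE]
Op 8: d = realloc(d, 6) -> d = 21; heap: [0-5 ALLOC][6-8 ALLOC][9-20 ALLOC][21-26 ALLOC][27-42 FREE][43-44 ALLOC][45-46 FREE]
malloc(30): first-fit scan over [0-5 ALLOC][6-8 ALLOC][9-20 ALLOC][21-26 ALLOC][27-42 FREE][43-44 ALLOC][45-46 FREE] -> NULL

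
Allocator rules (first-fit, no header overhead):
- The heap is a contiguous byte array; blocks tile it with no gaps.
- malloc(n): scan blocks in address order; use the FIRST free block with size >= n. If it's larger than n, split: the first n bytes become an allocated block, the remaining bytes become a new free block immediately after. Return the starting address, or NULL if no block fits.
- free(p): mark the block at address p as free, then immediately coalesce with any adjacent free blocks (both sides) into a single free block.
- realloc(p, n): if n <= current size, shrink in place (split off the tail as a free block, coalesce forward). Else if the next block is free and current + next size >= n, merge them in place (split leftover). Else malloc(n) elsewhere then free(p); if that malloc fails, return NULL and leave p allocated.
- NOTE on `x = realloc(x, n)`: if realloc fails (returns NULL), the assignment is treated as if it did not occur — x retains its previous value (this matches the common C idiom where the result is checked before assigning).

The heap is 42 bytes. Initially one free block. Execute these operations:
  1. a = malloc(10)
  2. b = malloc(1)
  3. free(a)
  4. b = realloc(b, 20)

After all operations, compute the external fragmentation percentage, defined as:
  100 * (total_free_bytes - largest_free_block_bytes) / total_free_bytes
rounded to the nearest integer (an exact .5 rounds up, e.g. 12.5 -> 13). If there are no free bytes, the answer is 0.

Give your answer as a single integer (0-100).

Answer: 45

Derivation:
Op 1: a = malloc(10) -> a = 0; heap: [0-9 ALLOC][10-41 FREE]
Op 2: b = malloc(1) -> b = 10; heap: [0-9 ALLOC][10-10 ALLOC][11-41 FREE]
Op 3: free(a) -> (freed a); heap: [0-9 FREE][10-10 ALLOC][11-41 FREE]
Op 4: b = realloc(b, 20) -> b = 10; heap: [0-9 FREE][10-29 ALLOC][30-41 FREE]
Free blocks: [10 12] total_free=22 largest=12 -> 100*(22-12)/22 = 1000/22 ≈ 45.455 -> rounds to 45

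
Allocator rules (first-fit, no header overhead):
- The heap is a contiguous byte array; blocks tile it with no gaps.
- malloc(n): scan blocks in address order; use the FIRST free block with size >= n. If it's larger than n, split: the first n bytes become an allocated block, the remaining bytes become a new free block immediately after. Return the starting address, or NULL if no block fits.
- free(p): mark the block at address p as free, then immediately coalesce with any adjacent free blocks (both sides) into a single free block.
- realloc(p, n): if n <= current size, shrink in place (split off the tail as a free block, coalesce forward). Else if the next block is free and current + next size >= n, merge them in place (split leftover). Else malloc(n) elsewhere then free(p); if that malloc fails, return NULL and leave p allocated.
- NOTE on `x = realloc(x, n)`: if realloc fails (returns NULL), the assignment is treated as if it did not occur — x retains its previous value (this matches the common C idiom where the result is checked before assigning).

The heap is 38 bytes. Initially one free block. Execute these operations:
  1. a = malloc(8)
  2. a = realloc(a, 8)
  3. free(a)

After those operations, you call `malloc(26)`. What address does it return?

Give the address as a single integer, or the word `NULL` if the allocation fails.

Op 1: a = malloc(8) -> a = 0; heap: [0-7 ALLOC][8-37 FREE]
Op 2: a = realloc(a, 8) -> a = 0; heap: [0-7 ALLOC][8-37 FREE]
Op 3: free(a) -> (freed a); heap: [0-37 FREE]
malloc(26): first-fit scan over [0-37 FREE] -> 0

Answer: 0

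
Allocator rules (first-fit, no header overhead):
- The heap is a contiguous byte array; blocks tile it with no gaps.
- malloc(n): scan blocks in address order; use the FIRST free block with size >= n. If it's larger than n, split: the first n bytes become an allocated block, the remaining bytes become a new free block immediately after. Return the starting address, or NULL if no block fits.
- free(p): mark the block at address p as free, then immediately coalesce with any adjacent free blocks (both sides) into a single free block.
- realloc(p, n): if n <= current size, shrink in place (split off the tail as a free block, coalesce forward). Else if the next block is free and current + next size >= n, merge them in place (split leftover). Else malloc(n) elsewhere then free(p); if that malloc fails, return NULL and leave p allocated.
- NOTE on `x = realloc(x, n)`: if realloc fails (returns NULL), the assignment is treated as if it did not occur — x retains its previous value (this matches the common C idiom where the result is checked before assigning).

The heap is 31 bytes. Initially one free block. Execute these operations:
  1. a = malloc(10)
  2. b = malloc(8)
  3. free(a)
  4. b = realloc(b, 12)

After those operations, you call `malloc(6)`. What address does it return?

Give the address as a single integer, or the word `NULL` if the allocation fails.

Op 1: a = malloc(10) -> a = 0; heap: [0-9 ALLOC][10-30 FREE]
Op 2: b = malloc(8) -> b = 10; heap: [0-9 ALLOC][10-17 ALLOC][18-30 FREE]
Op 3: free(a) -> (freed a); heap: [0-9 FREE][10-17 ALLOC][18-30 FREE]
Op 4: b = realloc(b, 12) -> b = 10; heap: [0-9 FREE][10-21 ALLOC][22-30 FREE]
malloc(6): first-fit scan over [0-9 FREE][10-21 ALLOC][22-30 FREE] -> 0

Answer: 0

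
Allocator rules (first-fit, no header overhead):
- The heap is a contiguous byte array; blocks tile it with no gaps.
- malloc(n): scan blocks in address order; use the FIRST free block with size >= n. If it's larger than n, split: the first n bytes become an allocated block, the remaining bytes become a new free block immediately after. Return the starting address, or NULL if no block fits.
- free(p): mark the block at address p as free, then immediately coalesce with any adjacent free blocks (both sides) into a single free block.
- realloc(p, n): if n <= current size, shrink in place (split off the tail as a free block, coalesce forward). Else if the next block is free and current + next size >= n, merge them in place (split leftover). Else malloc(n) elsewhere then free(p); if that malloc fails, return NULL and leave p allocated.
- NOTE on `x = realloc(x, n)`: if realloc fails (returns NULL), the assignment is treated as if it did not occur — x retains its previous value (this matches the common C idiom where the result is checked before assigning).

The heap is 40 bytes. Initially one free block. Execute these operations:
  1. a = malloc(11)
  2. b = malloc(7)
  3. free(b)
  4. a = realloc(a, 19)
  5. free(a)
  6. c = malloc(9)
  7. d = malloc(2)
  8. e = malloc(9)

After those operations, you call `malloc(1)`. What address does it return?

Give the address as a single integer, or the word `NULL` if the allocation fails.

Answer: 20

Derivation:
Op 1: a = malloc(11) -> a = 0; heap: [0-10 ALLOC][11-39 FREE]
Op 2: b = malloc(7) -> b = 11; heap: [0-10 ALLOC][11-17 ALLOC][18-39 FREE]
Op 3: free(b) -> (freed b); heap: [0-10 ALLOC][11-39 FREE]
Op 4: a = realloc(a, 19) -> a = 0; heap: [0-18 ALLOC][19-39 FREE]
Op 5: free(a) -> (freed a); heap: [0-39 FREE]
Op 6: c = malloc(9) -> c = 0; heap: [0-8 ALLOC][9-39 FREE]
Op 7: d = malloc(2) -> d = 9; heap: [0-8 ALLOC][9-10 ALLOC][11-39 FREE]
Op 8: e = malloc(9) -> e = 11; heap: [0-8 ALLOC][9-10 ALLOC][11-19 ALLOC][20-39 FREE]
malloc(1): first-fit scan over [0-8 ALLOC][9-10 ALLOC][11-19 ALLOC][20-39 FREE] -> 20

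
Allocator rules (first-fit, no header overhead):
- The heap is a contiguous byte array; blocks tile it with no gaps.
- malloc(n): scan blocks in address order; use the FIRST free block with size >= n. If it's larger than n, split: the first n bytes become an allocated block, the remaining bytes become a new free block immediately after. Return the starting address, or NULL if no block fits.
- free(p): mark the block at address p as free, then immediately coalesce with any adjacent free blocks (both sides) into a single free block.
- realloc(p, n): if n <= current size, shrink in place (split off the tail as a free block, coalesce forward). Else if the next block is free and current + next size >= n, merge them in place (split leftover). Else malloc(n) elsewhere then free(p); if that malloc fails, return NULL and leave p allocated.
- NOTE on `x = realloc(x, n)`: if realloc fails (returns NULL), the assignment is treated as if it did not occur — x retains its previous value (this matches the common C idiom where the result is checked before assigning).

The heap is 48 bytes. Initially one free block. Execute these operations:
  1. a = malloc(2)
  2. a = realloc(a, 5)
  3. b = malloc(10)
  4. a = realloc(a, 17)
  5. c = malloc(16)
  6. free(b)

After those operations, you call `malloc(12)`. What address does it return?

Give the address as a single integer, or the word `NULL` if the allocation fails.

Answer: 0

Derivation:
Op 1: a = malloc(2) -> a = 0; heap: [0-1 ALLOC][2-47 FREE]
Op 2: a = realloc(a, 5) -> a = 0; heap: [0-4 ALLOC][5-47 FREE]
Op 3: b = malloc(10) -> b = 5; heap: [0-4 ALLOC][5-14 ALLOC][15-47 FREE]
Op 4: a = realloc(a, 17) -> a = 15; heap: [0-4 FREE][5-14 ALLOC][15-31 ALLOC][32-47 FREE]
Op 5: c = malloc(16) -> c = 32; heap: [0-4 FREE][5-14 ALLOC][15-31 ALLOC][32-47 ALLOC]
Op 6: free(b) -> (freed b); heap: [0-14 FREE][15-31 ALLOC][32-47 ALLOC]
malloc(12): first-fit scan over [0-14 FREE][15-31 ALLOC][32-47 ALLOC] -> 0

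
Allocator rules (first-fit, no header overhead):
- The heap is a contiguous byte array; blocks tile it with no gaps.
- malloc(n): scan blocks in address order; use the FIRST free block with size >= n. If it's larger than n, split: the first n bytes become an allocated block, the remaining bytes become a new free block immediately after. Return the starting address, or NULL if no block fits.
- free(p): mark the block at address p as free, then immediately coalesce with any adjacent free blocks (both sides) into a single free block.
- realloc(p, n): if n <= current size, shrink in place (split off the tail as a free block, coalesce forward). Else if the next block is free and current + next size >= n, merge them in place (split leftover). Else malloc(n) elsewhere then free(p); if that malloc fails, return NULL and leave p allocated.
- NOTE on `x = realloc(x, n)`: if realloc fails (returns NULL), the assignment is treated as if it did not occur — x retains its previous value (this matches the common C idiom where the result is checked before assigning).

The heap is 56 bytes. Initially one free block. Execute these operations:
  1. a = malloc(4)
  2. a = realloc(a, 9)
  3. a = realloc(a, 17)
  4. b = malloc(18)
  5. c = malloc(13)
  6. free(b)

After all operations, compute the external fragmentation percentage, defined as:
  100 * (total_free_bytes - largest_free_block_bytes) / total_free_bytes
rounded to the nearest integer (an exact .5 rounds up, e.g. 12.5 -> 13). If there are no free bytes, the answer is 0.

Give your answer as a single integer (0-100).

Answer: 31

Derivation:
Op 1: a = malloc(4) -> a = 0; heap: [0-3 ALLOC][4-55 FREE]
Op 2: a = realloc(a, 9) -> a = 0; heap: [0-8 ALLOC][9-55 FREE]
Op 3: a = realloc(a, 17) -> a = 0; heap: [0-16 ALLOC][17-55 FREE]
Op 4: b = malloc(18) -> b = 17; heap: [0-16 ALLOC][17-34 ALLOC][35-55 FREE]
Op 5: c = malloc(13) -> c = 35; heap: [0-16 ALLOC][17-34 ALLOC][35-47 ALLOC][48-55 FREE]
Op 6: free(b) -> (freed b); heap: [0-16 ALLOC][17-34 FREE][35-47 ALLOC][48-55 FREE]
Free blocks: [18 8] total_free=26 largest=18 -> 100*(26-18)/26 = 800/26 ≈ 30.769 -> rounds to 31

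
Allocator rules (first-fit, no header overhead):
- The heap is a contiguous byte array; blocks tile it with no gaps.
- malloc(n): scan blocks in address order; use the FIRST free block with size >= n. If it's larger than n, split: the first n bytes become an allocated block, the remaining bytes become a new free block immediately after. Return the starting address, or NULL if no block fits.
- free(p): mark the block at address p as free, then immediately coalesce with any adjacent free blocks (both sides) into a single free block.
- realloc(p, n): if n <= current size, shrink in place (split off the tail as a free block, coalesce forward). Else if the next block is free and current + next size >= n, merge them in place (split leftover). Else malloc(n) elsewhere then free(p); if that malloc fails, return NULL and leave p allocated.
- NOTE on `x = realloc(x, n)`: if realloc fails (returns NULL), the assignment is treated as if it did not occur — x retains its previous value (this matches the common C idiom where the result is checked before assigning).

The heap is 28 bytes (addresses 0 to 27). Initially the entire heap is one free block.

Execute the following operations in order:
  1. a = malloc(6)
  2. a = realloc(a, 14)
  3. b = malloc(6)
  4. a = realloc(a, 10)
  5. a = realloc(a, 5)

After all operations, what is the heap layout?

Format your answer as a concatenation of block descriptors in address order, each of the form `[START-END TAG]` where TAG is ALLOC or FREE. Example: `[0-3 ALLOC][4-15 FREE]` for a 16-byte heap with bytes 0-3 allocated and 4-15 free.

Op 1: a = malloc(6) -> a = 0; heap: [0-5 ALLOC][6-27 FREE]
Op 2: a = realloc(a, 14) -> a = 0; heap: [0-13 ALLOC][14-27 FREE]
Op 3: b = malloc(6) -> b = 14; heap: [0-13 ALLOC][14-19 ALLOC][20-27 FREE]
Op 4: a = realloc(a, 10) -> a = 0; heap: [0-9 ALLOC][10-13 FREE][14-19 ALLOC][20-27 FREE]
Op 5: a = realloc(a, 5) -> a = 0; heap: [0-4 ALLOC][5-13 FREE][14-19 ALLOC][20-27 FREE]

Answer: [0-4 ALLOC][5-13 FREE][14-19 ALLOC][20-27 FREE]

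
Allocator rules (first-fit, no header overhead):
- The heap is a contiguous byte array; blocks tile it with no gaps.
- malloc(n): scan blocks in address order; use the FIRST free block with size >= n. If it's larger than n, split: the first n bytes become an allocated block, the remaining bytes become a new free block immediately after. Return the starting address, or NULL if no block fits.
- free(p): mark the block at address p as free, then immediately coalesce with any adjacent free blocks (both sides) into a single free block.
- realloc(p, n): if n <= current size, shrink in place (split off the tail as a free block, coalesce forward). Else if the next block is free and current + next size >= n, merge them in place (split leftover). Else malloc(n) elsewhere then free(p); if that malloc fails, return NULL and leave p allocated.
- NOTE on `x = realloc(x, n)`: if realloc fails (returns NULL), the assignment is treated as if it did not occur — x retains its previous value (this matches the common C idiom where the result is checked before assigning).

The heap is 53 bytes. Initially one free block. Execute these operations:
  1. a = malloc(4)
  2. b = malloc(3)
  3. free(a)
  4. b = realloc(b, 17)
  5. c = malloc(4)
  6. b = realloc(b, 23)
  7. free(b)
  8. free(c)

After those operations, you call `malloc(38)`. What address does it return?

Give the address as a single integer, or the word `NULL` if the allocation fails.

Answer: 0

Derivation:
Op 1: a = malloc(4) -> a = 0; heap: [0-3 ALLOC][4-52 FREE]
Op 2: b = malloc(3) -> b = 4; heap: [0-3 ALLOC][4-6 ALLOC][7-52 FREE]
Op 3: free(a) -> (freed a); heap: [0-3 FREE][4-6 ALLOC][7-52 FREE]
Op 4: b = realloc(b, 17) -> b = 4; heap: [0-3 FREE][4-20 ALLOC][21-52 FREE]
Op 5: c = malloc(4) -> c = 0; heap: [0-3 ALLOC][4-20 ALLOC][21-52 FREE]
Op 6: b = realloc(b, 23) -> b = 4; heap: [0-3 ALLOC][4-26 ALLOC][27-52 FREE]
Op 7: free(b) -> (freed b); heap: [0-3 ALLOC][4-52 FREE]
Op 8: free(c) -> (freed c); heap: [0-52 FREE]
malloc(38): first-fit scan over [0-52 FREE] -> 0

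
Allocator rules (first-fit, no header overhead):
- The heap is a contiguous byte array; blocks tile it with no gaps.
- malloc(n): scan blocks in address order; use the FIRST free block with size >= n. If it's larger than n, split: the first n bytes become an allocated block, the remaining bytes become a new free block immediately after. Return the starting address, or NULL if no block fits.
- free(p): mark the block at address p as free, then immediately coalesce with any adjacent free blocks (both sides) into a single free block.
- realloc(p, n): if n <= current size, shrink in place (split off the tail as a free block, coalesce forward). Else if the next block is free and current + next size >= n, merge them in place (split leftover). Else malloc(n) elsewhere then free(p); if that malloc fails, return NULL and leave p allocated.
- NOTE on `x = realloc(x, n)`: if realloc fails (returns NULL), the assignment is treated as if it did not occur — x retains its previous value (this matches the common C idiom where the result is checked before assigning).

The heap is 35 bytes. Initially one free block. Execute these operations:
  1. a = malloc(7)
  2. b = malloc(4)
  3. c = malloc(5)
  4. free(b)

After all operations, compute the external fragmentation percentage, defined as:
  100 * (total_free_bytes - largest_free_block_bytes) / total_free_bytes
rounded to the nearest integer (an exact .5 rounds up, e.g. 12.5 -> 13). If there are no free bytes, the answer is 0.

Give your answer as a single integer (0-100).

Answer: 17

Derivation:
Op 1: a = malloc(7) -> a = 0; heap: [0-6 ALLOC][7-34 FREE]
Op 2: b = malloc(4) -> b = 7; heap: [0-6 ALLOC][7-10 ALLOC][11-34 FREE]
Op 3: c = malloc(5) -> c = 11; heap: [0-6 ALLOC][7-10 ALLOC][11-15 ALLOC][16-34 FREE]
Op 4: free(b) -> (freed b); heap: [0-6 ALLOC][7-10 FREE][11-15 ALLOC][16-34 FREE]
Free blocks: [4 19] total_free=23 largest=19 -> 100*(23-19)/23 = 400/23 ≈ 17.391 -> rounds to 17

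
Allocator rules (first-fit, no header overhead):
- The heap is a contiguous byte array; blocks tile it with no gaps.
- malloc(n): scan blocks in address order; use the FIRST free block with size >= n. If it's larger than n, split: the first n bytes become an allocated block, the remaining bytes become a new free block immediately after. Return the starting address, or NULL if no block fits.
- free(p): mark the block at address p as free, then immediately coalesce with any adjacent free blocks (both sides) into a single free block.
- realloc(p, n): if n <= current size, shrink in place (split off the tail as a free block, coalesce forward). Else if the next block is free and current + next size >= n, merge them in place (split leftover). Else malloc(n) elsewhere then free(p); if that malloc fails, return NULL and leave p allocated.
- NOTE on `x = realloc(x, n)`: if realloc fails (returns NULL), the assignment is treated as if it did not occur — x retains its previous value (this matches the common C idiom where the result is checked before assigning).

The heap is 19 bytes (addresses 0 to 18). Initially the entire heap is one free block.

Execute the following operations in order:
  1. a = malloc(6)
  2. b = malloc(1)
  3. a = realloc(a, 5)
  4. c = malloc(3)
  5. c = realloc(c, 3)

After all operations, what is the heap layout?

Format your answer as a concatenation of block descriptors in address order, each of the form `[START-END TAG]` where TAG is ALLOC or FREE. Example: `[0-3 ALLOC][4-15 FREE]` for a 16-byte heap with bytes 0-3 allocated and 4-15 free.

Answer: [0-4 ALLOC][5-5 FREE][6-6 ALLOC][7-9 ALLOC][10-18 FREE]

Derivation:
Op 1: a = malloc(6) -> a = 0; heap: [0-5 ALLOC][6-18 FREE]
Op 2: b = malloc(1) -> b = 6; heap: [0-5 ALLOC][6-6 ALLOC][7-18 FREE]
Op 3: a = realloc(a, 5) -> a = 0; heap: [0-4 ALLOC][5-5 FREE][6-6 ALLOC][7-18 FREE]
Op 4: c = malloc(3) -> c = 7; heap: [0-4 ALLOC][5-5 FREE][6-6 ALLOC][7-9 ALLOC][10-18 FREE]
Op 5: c = realloc(c, 3) -> c = 7; heap: [0-4 ALLOC][5-5 FREE][6-6 ALLOC][7-9 ALLOC][10-18 FREE]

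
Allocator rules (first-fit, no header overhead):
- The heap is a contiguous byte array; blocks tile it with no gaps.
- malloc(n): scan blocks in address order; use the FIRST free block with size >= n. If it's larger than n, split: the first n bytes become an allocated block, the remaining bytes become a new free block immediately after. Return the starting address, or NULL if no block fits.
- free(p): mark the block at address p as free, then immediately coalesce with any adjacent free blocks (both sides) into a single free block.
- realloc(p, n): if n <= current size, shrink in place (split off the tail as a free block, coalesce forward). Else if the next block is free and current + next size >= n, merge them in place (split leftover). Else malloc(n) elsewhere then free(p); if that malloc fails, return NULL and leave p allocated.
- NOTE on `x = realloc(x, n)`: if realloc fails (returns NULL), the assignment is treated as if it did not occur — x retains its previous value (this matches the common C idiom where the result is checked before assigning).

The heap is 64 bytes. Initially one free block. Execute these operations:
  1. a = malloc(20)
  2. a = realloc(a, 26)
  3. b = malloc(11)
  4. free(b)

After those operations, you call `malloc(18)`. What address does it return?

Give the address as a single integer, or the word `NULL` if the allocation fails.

Op 1: a = malloc(20) -> a = 0; heap: [0-19 ALLOC][20-63 FREE]
Op 2: a = realloc(a, 26) -> a = 0; heap: [0-25 ALLOC][26-63 FREE]
Op 3: b = malloc(11) -> b = 26; heap: [0-25 ALLOC][26-36 ALLOC][37-63 FREE]
Op 4: free(b) -> (freed b); heap: [0-25 ALLOC][26-63 FREE]
malloc(18): first-fit scan over [0-25 ALLOC][26-63 FREE] -> 26

Answer: 26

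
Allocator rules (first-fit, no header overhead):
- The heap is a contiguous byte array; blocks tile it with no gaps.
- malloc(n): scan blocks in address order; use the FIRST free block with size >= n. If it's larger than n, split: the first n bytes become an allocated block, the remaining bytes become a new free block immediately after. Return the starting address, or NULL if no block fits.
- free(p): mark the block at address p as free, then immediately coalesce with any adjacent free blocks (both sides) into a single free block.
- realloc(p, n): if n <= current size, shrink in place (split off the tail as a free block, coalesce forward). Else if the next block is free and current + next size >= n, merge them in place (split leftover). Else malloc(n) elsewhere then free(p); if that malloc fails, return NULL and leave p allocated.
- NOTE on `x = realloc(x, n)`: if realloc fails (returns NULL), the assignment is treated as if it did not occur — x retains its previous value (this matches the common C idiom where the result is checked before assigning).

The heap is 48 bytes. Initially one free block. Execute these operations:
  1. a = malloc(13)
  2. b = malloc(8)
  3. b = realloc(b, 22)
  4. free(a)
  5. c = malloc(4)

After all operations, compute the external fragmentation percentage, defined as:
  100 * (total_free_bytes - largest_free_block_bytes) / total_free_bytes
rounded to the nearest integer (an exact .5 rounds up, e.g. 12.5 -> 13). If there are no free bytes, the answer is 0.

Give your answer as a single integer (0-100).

Op 1: a = malloc(13) -> a = 0; heap: [0-12 ALLOC][13-47 FREE]
Op 2: b = malloc(8) -> b = 13; heap: [0-12 ALLOC][13-20 ALLOC][21-47 FREE]
Op 3: b = realloc(b, 22) -> b = 13; heap: [0-12 ALLOC][13-34 ALLOC][35-47 FREE]
Op 4: free(a) -> (freed a); heap: [0-12 FREE][13-34 ALLOC][35-47 FREE]
Op 5: c = malloc(4) -> c = 0; heap: [0-3 ALLOC][4-12 FREE][13-34 ALLOC][35-47 FREE]
Free blocks: [9 13] total_free=22 largest=13 -> 100*(22-13)/22 = 900/22 ≈ 40.909 -> rounds to 41

Answer: 41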